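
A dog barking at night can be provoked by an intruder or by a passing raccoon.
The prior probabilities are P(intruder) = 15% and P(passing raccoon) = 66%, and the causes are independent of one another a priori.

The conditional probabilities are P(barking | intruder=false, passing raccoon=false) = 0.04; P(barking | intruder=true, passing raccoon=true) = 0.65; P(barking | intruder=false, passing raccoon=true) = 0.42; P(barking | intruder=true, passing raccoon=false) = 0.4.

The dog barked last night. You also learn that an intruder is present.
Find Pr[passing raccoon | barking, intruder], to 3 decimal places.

Enumerate both values of passing raccoon and weight by the priors:
  P(barking | intruder) = 0.4*0.34 + 0.65*0.66
        = 0.136000 + 0.429000 = 0.565000
The terms with passing raccoon present sum to 0.429000, so
  P(passing raccoon | barking, intruder) = 0.429000 / 0.565000 ≈ 0.759

Pr[passing raccoon | barking, intruder] ≈ 0.759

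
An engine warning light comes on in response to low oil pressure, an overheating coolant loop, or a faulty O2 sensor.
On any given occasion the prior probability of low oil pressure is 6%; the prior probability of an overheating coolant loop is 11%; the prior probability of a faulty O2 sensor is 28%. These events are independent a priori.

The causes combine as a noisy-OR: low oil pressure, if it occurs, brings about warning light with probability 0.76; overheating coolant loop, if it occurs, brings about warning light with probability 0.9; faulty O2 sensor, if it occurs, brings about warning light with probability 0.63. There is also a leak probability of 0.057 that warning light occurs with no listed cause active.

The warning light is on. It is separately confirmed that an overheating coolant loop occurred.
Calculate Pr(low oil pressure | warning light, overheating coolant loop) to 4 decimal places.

Under noisy-OR, P(warning light | causes) = 1 − (1−0.057)·∏(1−qᵢ) over the active causes.
By total probability over the 4 (low oil pressure, faulty O2 sensor) configurations:
  P(warning light | overheating coolant loop) = 0.9057*0.94*0.72 + 0.965109*0.94*0.28 + 0.977368*0.06*0.72 + 0.991626*0.06*0.28
        = 0.612978 + 0.254017 + 0.042222 + 0.016659 = 0.925876
Keeping only the low oil pressure-present terms gives 0.058881, so
  P(low oil pressure | warning light, overheating coolant loop) = 0.058881 / 0.925876 ≈ 0.0636

Pr(low oil pressure | warning light, overheating coolant loop) ≈ 0.0636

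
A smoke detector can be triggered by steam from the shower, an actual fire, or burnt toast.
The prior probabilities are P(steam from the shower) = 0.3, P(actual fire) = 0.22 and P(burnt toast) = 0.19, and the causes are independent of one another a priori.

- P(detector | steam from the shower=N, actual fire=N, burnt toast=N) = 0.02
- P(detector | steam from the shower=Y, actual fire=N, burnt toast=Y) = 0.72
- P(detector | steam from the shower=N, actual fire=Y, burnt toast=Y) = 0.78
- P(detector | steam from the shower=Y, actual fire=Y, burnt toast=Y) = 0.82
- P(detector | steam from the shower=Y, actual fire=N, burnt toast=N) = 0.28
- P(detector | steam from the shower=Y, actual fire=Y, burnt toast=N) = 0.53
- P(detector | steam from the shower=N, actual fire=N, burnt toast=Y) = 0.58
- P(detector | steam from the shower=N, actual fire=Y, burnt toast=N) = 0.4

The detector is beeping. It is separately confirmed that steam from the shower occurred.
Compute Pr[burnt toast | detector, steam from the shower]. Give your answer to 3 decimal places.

Pr[burnt toast | detector, steam from the shower] ≈ 0.342

P(detector | steam from the shower) = 0.28×0.78×0.81 + 0.72×0.78×0.19 + 0.53×0.22×0.81 + 0.82×0.22×0.19 = 0.176904 + 0.106704 + 0.094446 + 0.034276 = 0.412330
The burnt toast-present share is 0.106704 + 0.034276 = 0.140980.
P(burnt toast | detector, steam from the shower) = 0.140980 / 0.412330 ≈ 0.342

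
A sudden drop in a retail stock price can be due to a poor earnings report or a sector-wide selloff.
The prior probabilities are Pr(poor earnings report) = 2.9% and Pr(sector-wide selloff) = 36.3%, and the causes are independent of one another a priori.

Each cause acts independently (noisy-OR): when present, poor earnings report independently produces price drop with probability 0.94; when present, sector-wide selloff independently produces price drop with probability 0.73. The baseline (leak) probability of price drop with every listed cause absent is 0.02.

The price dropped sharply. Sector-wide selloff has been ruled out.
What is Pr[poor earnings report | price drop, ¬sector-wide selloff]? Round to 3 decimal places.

Pr[poor earnings report | price drop, ¬sector-wide selloff] ≈ 0.584

Under noisy-OR, P(price drop | causes) = 1 − (1−0.02)·∏(1−qᵢ) over the active causes.
Sum P(price drop|·) weighted by the priors over both values of poor earnings report:
  P(price drop | ¬sector-wide selloff) = 0.02·0.971 + 0.9412·0.029
        = 0.019420 + 0.027295 = 0.046715
Configurations with poor earnings report contribute 0.027295, so
  P(poor earnings report | price drop, ¬sector-wide selloff) = 0.027295 / 0.046715 ≈ 0.584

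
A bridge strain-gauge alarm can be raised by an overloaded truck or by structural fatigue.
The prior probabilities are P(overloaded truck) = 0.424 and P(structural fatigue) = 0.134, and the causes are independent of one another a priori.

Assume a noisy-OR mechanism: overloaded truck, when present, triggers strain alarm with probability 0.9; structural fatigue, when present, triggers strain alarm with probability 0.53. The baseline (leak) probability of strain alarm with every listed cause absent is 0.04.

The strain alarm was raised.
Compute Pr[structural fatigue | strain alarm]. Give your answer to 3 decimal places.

Under noisy-OR, P(strain alarm | causes) = 1 − (1−0.04)·∏(1−qᵢ) over the active causes.
Sum P(strain alarm|·) weighted by the priors over the 4 (overloaded truck, structural fatigue) configurations:
  P(strain alarm) = 0.04*0.576*0.866 + 0.5488*0.576*0.134 + 0.904*0.424*0.866 + 0.95488*0.424*0.134
        = 0.019953 + 0.042359 + 0.331934 + 0.054252 = 0.448498
The terms with structural fatigue present sum to 0.096611, so
  P(structural fatigue | strain alarm) = 0.096611 / 0.448498 ≈ 0.215

Pr[structural fatigue | strain alarm] ≈ 0.215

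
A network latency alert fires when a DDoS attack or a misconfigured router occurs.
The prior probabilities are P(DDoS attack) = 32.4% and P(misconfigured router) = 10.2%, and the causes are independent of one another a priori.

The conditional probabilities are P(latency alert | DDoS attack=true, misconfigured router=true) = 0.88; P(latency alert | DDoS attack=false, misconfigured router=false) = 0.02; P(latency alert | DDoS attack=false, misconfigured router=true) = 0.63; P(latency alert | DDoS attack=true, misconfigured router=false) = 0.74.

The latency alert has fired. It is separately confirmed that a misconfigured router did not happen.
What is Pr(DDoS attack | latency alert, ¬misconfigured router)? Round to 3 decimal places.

Numerator (weight on configurations with DDoS attack): 0.74*0.324 = 0.239760
Normalizer over all consistent configurations: 0.02*0.676 + 0.74*0.324 = 0.253280
P(DDoS attack | latency alert, ¬misconfigured router) = 0.239760/0.253280 ≈ 0.947

Pr(DDoS attack | latency alert, ¬misconfigured router) ≈ 0.947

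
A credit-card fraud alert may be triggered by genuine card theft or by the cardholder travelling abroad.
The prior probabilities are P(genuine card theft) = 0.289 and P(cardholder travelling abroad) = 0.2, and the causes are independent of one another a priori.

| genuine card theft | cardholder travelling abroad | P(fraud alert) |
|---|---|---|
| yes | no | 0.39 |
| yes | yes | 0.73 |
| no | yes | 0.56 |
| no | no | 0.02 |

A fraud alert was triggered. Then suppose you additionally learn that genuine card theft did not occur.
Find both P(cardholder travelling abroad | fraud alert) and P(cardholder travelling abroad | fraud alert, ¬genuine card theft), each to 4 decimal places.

P(cardholder travelling abroad | fraud alert) ≈ 0.5454; P(cardholder travelling abroad | fraud alert, ¬genuine card theft) ≈ 0.8750

P(fraud alert) = 0.02*0.711*0.8 + 0.56*0.711*0.2 + 0.39*0.289*0.8 + 0.73*0.289*0.2 = 0.011376 + 0.079632 + 0.090168 + 0.042194 = 0.223370
Restricting to configurations with cardholder travelling abroad present: 0.079632 + 0.042194 = 0.121826.
Hence the posterior is 0.121826/0.223370 ≈ 0.5454.

Now also conditioning on genuine card theft≠true:
Numerator (weight on configurations with cardholder travelling abroad): 0.56*0.2 = 0.112000
The normalizing constant is 0.02*0.8 + 0.56*0.2 = 0.128000
P(cardholder travelling abroad | fraud alert, ¬genuine card theft) = 0.112000/0.128000 ≈ 0.8750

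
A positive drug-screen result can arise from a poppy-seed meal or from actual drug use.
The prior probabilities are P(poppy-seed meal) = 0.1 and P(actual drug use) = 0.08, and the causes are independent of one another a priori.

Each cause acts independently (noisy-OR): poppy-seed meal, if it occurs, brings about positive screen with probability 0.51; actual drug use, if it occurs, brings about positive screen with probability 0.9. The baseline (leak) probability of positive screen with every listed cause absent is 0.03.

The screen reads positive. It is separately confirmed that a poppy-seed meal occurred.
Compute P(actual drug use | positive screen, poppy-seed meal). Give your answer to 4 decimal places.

P(actual drug use | positive screen, poppy-seed meal) ≈ 0.1363

Under noisy-OR, P(positive screen | causes) = 1 − (1−0.03)·∏(1−qᵢ) over the active causes.
P(positive screen | poppy-seed meal) = 0.5247*0.92 + 0.95247*0.08 = 0.482724 + 0.076198 = 0.558922
Restricting to configurations with actual drug use present: 0.95247*0.08 = 0.076198.
Hence the posterior is 0.076198/0.558922 ≈ 0.1363.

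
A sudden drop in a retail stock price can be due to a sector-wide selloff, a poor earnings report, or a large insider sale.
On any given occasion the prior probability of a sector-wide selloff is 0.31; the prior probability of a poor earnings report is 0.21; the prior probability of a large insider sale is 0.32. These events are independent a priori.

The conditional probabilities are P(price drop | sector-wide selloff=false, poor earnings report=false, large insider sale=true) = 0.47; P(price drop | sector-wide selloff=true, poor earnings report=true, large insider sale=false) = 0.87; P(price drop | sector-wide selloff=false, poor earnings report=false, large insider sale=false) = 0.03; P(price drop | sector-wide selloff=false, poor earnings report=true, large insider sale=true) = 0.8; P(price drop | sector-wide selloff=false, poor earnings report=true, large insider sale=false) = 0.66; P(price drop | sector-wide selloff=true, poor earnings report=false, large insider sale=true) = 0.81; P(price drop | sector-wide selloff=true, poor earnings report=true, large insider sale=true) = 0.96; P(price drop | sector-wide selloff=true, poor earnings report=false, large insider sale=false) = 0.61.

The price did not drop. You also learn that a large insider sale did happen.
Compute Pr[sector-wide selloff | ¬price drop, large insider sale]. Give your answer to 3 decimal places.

Pr[sector-wide selloff | ¬price drop, large insider sale] ≈ 0.134

Numerator (weight on configurations with sector-wide selloff): 0.046531 + 0.002604 = 0.049135
The normalizing constant is 0.53×0.69×0.79 + 0.2×0.69×0.21 + 0.19×0.31×0.79 + 0.04×0.31×0.21 = 0.367018
Posterior = 0.049135 / 0.367018 ≈ 0.134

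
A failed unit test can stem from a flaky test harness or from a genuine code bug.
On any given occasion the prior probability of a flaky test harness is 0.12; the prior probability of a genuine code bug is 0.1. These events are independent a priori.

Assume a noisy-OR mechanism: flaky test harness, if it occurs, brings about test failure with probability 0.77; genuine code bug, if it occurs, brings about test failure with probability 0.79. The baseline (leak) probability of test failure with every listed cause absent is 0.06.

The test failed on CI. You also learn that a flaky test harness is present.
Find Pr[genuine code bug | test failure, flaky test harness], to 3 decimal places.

Pr[genuine code bug | test failure, flaky test harness] ≈ 0.119

Under noisy-OR, P(test failure | causes) = 1 − (1−0.06)·∏(1−qᵢ) over the active causes.
P(test failure | flaky test harness) = 0.7838×0.9 + 0.954598×0.1 = 0.705420 + 0.095460 = 0.800880
The genuine code bug-present share is 0.954598×0.1 = 0.095460.
So P(genuine code bug | test failure, flaky test harness) = 0.095460/0.800880 ≈ 0.119.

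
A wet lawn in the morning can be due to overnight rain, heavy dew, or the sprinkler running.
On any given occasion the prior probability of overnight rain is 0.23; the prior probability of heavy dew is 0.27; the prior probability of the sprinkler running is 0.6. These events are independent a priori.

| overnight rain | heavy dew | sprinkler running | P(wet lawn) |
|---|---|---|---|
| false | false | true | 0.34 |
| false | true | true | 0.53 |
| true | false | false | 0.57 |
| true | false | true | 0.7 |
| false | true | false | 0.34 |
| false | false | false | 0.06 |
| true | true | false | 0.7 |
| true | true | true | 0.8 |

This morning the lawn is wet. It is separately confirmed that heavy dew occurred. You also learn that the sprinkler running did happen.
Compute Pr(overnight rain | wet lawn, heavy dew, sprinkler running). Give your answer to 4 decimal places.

Pr(overnight rain | wet lawn, heavy dew, sprinkler running) ≈ 0.3108

P(wet lawn | heavy dew, sprinkler running) = 0.53·0.77 + 0.8·0.23 = 0.408100 + 0.184000 = 0.592100
The overnight rain-present share is 0.8·0.23 = 0.184000.
So P(overnight rain | wet lawn, heavy dew, sprinkler running) = 0.184000/0.592100 ≈ 0.3108.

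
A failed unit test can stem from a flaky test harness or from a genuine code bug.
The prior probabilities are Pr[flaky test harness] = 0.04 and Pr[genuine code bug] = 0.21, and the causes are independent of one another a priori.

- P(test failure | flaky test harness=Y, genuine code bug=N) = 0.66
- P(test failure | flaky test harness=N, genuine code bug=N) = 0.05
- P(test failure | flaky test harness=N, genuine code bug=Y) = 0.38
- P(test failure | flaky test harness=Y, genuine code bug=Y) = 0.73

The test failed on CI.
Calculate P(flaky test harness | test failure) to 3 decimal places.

P(flaky test harness | test failure) ≈ 0.191

P(test failure) = 0.05*0.96*0.79 + 0.38*0.96*0.21 + 0.66*0.04*0.79 + 0.73*0.04*0.21 = 0.037920 + 0.076608 + 0.020856 + 0.006132 = 0.141516
The flaky test harness-present share is 0.020856 + 0.006132 = 0.026988.
Hence the posterior is 0.026988/0.141516 ≈ 0.191.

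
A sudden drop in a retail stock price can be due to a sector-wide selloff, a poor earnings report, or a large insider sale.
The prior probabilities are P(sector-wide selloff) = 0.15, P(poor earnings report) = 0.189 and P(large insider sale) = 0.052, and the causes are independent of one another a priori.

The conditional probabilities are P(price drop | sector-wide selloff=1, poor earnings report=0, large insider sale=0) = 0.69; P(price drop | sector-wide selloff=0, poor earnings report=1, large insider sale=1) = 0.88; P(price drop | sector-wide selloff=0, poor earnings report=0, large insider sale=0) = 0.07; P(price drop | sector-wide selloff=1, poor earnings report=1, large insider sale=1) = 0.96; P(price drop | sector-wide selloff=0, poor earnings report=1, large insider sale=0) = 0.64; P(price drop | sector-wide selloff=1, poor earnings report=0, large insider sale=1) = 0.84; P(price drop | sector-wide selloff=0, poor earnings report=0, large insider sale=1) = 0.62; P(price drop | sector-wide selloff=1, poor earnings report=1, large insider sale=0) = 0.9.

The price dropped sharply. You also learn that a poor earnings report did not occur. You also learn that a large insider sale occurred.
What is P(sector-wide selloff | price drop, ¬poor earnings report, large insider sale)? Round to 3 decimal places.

P(sector-wide selloff | price drop, ¬poor earnings report, large insider sale) ≈ 0.193

By total probability over both values of sector-wide selloff:
  P(price drop | ¬poor earnings report, large insider sale) = 0.62·0.85 + 0.84·0.15
        = 0.527000 + 0.126000 = 0.653000
Keeping only the sector-wide selloff-present terms gives 0.126000, so
  P(sector-wide selloff | price drop, ¬poor earnings report, large insider sale) = 0.126000 / 0.653000 ≈ 0.193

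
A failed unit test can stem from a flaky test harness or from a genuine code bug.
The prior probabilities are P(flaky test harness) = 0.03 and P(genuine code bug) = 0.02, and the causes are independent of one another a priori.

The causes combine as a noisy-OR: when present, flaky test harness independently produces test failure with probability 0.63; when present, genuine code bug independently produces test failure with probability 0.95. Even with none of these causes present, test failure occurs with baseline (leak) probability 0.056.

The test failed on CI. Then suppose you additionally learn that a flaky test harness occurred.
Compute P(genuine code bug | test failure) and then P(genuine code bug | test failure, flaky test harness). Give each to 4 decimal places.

Under noisy-OR, P(test failure | causes) = 1 − (1−0.056)·∏(1−qᵢ) over the active causes.
P(test failure) = 0.056×0.97×0.98 + 0.9528×0.97×0.02 + 0.65072×0.03×0.98 + 0.982536×0.03×0.02 = 0.053234 + 0.018484 + 0.019131 + 0.000590 = 0.091439
Restricting to configurations with genuine code bug present: 0.018484 + 0.000590 = 0.019074.
So P(genuine code bug | test failure) = 0.019074/0.091439 ≈ 0.2086.

Now also conditioning on flaky test harness=true:
Sum P(test failure|·) weighted by the priors over both values of genuine code bug:
  P(test failure | flaky test harness) = 0.65072×0.98 + 0.982536×0.02
        = 0.637706 + 0.019651 = 0.657357
The terms with genuine code bug present sum to 0.019651, so
  P(genuine code bug | test failure, flaky test harness) = 0.019651 / 0.657357 ≈ 0.0299
This is intercausal reasoning (explaining away): once flaky test harness accounts for the test failure, genuine code bug becomes less likely.

P(genuine code bug | test failure) ≈ 0.2086; P(genuine code bug | test failure, flaky test harness) ≈ 0.0299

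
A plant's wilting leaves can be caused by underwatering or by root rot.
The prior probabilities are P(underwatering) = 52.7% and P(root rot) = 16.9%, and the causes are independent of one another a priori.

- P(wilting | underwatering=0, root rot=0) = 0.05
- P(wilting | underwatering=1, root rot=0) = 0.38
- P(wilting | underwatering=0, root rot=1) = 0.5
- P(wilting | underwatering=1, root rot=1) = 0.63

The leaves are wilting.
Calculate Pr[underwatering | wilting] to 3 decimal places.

Numerator (weight on configurations with underwatering): 0.166416 + 0.056110 = 0.222526
Normalizer over all consistent configurations: 0.05×0.473×0.831 + 0.5×0.473×0.169 + 0.38×0.527×0.831 + 0.63×0.527×0.169 = 0.282148
Posterior = 0.222526 / 0.282148 ≈ 0.789

Pr[underwatering | wilting] ≈ 0.789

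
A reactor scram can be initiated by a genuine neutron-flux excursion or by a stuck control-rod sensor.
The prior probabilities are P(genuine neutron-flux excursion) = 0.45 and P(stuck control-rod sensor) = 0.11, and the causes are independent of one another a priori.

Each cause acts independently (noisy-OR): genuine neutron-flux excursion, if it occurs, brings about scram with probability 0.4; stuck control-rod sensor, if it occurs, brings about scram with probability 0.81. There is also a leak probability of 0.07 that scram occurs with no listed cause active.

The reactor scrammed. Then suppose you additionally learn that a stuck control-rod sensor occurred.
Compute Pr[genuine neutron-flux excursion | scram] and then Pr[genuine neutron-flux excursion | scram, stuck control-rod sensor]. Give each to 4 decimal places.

Under noisy-OR, P(scram | causes) = 1 − (1−0.07)·∏(1−qᵢ) over the active causes.
Enumerate the 4 (genuine neutron-flux excursion, stuck control-rod sensor) configurations and weight by the priors:
  P(scram) = 0.07*0.55*0.89 + 0.8233*0.55*0.11 + 0.442*0.45*0.89 + 0.89398*0.45*0.11
        = 0.034265 + 0.049810 + 0.177021 + 0.044252 = 0.305348
Keeping only the genuine neutron-flux excursion-present terms gives 0.221273, so
  P(genuine neutron-flux excursion | scram) = 0.221273 / 0.305348 ≈ 0.7247

Now also conditioning on stuck control-rod sensor=true:
P(scram | stuck control-rod sensor) = 0.8233*0.55 + 0.89398*0.45 = 0.452815 + 0.402291 = 0.855106
The genuine neutron-flux excursion-present share is 0.89398*0.45 = 0.402291.
Hence the posterior is 0.402291/0.855106 ≈ 0.4705.

Pr[genuine neutron-flux excursion | scram] ≈ 0.7247; Pr[genuine neutron-flux excursion | scram, stuck control-rod sensor] ≈ 0.4705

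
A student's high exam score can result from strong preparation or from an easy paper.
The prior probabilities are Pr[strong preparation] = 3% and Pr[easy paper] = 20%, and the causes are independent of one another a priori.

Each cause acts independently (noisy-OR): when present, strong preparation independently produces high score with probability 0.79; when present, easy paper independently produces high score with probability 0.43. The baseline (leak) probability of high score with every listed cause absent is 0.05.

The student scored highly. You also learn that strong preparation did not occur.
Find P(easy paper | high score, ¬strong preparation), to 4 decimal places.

Under noisy-OR, P(high score | causes) = 1 − (1−0.05)·∏(1−qᵢ) over the active causes.
P(high score | ¬strong preparation) = 0.05*0.8 + 0.4585*0.2 = 0.040000 + 0.091700 = 0.131700
Restricting to configurations with easy paper present: 0.4585*0.2 = 0.091700.
Hence the posterior is 0.091700/0.131700 ≈ 0.6963.

P(easy paper | high score, ¬strong preparation) ≈ 0.6963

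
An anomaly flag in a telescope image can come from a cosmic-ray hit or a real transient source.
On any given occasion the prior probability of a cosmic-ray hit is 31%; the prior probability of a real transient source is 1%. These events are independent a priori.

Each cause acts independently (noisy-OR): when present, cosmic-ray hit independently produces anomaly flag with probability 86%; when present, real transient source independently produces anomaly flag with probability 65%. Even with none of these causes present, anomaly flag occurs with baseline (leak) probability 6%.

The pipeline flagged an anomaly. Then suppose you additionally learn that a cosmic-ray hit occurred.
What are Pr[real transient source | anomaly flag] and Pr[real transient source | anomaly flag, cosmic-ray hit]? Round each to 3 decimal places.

Pr[real transient source | anomaly flag] ≈ 0.024; Pr[real transient source | anomaly flag, cosmic-ray hit] ≈ 0.011

Under noisy-OR, P(anomaly flag | causes) = 1 − (1−0.06)·∏(1−qᵢ) over the active causes.
P(anomaly flag) = 0.06*0.69*0.99 + 0.671*0.69*0.01 + 0.8684*0.31*0.99 + 0.95394*0.31*0.01 = 0.040986 + 0.004630 + 0.266512 + 0.002957 = 0.315085
The real transient source-present share is 0.004630 + 0.002957 = 0.007587.
So P(real transient source | anomaly flag) = 0.007587/0.315085 ≈ 0.024.

With the extra evidence:
Weight on real transient source=true, given the evidence: 0.95394*0.01 = 0.009539
Denominator P(anomaly flag | cosmic-ray hit): 0.8684*0.99 + 0.95394*0.01 = 0.869255
P(real transient source | anomaly flag, cosmic-ray hit) = 0.009539/0.869255 ≈ 0.011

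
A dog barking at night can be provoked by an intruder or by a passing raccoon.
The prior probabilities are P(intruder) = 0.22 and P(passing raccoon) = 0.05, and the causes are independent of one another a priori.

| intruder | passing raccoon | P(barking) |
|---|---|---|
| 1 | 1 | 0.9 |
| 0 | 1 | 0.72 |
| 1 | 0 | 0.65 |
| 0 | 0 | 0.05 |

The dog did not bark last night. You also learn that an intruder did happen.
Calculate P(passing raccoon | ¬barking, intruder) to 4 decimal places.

P(passing raccoon | ¬barking, intruder) ≈ 0.0148

By total probability over both values of passing raccoon:
  P(¬barking | intruder) = 0.35×0.95 + 0.1×0.05
        = 0.332500 + 0.005000 = 0.337500
The terms with passing raccoon present sum to 0.005000, so
  P(passing raccoon | ¬barking, intruder) = 0.005000 / 0.337500 ≈ 0.0148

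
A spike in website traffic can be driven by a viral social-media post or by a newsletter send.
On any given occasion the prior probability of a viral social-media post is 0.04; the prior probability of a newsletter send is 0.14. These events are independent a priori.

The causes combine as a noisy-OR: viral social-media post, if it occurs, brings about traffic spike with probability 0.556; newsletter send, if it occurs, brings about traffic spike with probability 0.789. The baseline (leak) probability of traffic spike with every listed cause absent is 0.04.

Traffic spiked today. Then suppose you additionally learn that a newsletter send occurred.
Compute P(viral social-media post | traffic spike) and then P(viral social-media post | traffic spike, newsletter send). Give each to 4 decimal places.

P(viral social-media post | traffic spike) ≈ 0.1505; P(viral social-media post | traffic spike, newsletter send) ≈ 0.0454

Under noisy-OR, P(traffic spike | causes) = 1 − (1−0.04)·∏(1−qᵢ) over the active causes.
P(traffic spike) = 0.04×0.96×0.86 + 0.79744×0.96×0.14 + 0.57376×0.04×0.86 + 0.910063×0.04×0.14 = 0.033024 + 0.107176 + 0.019737 + 0.005096 = 0.165033
The viral social-media post-present share is 0.019737 + 0.005096 = 0.024833.
So P(viral social-media post | traffic spike) = 0.024833/0.165033 ≈ 0.1505.

Now also conditioning on newsletter send=true:
Enumerate both values of viral social-media post and weight by the priors:
  P(traffic spike | newsletter send) = 0.79744×0.96 + 0.910063×0.04
        = 0.765542 + 0.036403 = 0.801945
The terms with viral social-media post present sum to 0.036403, so
  P(viral social-media post | traffic spike, newsletter send) = 0.036403 / 0.801945 ≈ 0.0454
— newsletter send explains away the evidence for viral social-media post.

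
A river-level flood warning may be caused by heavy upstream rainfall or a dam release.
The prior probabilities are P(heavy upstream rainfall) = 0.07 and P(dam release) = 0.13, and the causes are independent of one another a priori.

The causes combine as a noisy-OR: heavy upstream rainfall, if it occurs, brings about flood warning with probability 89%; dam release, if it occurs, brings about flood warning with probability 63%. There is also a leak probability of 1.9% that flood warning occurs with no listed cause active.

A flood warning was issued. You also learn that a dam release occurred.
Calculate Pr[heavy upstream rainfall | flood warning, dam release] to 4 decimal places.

Pr[heavy upstream rainfall | flood warning, dam release] ≈ 0.1019

Under noisy-OR, P(flood warning | causes) = 1 − (1−0.019)·∏(1−qᵢ) over the active causes.
Weight on heavy upstream rainfall=true, given the evidence: 0.960073*0.07 = 0.067205
Normalizer over all consistent configurations: 0.63703*0.93 + 0.960073*0.07 = 0.659643
P(heavy upstream rainfall | flood warning, dam release) = 0.067205/0.659643 ≈ 0.1019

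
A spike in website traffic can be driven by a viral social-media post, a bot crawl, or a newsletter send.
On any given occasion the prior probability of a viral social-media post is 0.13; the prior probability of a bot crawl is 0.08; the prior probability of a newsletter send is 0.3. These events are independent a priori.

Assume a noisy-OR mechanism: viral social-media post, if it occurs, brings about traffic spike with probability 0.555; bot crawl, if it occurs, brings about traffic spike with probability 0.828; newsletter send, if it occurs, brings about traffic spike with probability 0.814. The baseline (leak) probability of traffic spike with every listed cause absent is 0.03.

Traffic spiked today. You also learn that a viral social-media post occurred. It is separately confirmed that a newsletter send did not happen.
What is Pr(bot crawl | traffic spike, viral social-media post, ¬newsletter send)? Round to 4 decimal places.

Under noisy-OR, P(traffic spike | causes) = 1 − (1−0.03)·∏(1−qᵢ) over the active causes.
Enumerate both values of bot crawl and weight by the priors:
  P(traffic spike | viral social-media post, ¬newsletter send) = 0.56835·0.92 + 0.925756·0.08
        = 0.522882 + 0.074060 = 0.596942
The terms with bot crawl present sum to 0.074060, so
  P(bot crawl | traffic spike, viral social-media post, ¬newsletter send) = 0.074060 / 0.596942 ≈ 0.1241

Pr(bot crawl | traffic spike, viral social-media post, ¬newsletter send) ≈ 0.1241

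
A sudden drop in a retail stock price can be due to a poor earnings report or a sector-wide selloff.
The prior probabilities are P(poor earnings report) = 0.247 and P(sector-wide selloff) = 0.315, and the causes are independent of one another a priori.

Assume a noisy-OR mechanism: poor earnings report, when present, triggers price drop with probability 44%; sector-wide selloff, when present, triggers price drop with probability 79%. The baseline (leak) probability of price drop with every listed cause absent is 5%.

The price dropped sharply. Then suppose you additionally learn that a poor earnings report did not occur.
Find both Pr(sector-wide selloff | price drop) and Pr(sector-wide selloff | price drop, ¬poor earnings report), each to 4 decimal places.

Under noisy-OR, P(price drop | causes) = 1 − (1−0.05)·∏(1−qᵢ) over the active causes.
P(price drop) = 0.05*0.753*0.685 + 0.8005*0.753*0.315 + 0.468*0.247*0.685 + 0.88828*0.247*0.315 = 0.025790 + 0.189875 + 0.079183 + 0.069113 = 0.363961
Restricting to configurations with sector-wide selloff present: 0.189875 + 0.069113 = 0.258988.
P(sector-wide selloff | price drop) = 0.258988 / 0.363961 ≈ 0.7116

Now condition on the additional information:
Numerator (weight on configurations with sector-wide selloff): 0.8005·0.315 = 0.252157
Normalizer over all consistent configurations: 0.05·0.685 + 0.8005·0.315 = 0.286407
Posterior = 0.252157 / 0.286407 ≈ 0.8804
Ruling out poor earnings report raises the posterior on sector-wide selloff — the flip side of explaining away.

Pr(sector-wide selloff | price drop) ≈ 0.7116; Pr(sector-wide selloff | price drop, ¬poor earnings report) ≈ 0.8804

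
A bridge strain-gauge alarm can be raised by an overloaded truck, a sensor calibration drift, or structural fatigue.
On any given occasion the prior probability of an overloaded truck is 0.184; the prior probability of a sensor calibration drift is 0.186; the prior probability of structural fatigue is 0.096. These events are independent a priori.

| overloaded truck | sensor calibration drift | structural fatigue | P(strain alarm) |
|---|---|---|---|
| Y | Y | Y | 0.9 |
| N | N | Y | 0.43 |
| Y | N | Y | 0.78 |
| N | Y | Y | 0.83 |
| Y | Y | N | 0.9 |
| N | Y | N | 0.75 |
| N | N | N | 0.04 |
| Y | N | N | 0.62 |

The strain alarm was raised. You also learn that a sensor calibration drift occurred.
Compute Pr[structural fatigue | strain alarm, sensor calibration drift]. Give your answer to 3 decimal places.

Sum P(strain alarm|·) weighted by the priors over the 4 (overloaded truck, structural fatigue) configurations:
  P(strain alarm | sensor calibration drift) = 0.75×0.816×0.904 + 0.83×0.816×0.096 + 0.9×0.184×0.904 + 0.9×0.184×0.096
        = 0.553248 + 0.065019 + 0.149702 + 0.015898 = 0.783867
The terms with structural fatigue present sum to 0.080917, so
  P(structural fatigue | strain alarm, sensor calibration drift) = 0.080917 / 0.783867 ≈ 0.103

Pr[structural fatigue | strain alarm, sensor calibration drift] ≈ 0.103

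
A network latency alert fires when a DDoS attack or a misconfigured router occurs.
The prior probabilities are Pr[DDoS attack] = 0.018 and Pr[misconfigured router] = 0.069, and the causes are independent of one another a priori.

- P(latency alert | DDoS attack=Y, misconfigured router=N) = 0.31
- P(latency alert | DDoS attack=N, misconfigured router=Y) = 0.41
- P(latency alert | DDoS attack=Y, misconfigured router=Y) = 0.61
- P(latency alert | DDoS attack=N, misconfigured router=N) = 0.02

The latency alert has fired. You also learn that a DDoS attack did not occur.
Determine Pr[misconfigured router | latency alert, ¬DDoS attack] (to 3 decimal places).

By total probability over both values of misconfigured router:
  P(latency alert | ¬DDoS attack) = 0.02·0.931 + 0.41·0.069
        = 0.018620 + 0.028290 = 0.046910
Configurations with misconfigured router contribute 0.028290, so
  P(misconfigured router | latency alert, ¬DDoS attack) = 0.028290 / 0.046910 ≈ 0.603

Pr[misconfigured router | latency alert, ¬DDoS attack] ≈ 0.603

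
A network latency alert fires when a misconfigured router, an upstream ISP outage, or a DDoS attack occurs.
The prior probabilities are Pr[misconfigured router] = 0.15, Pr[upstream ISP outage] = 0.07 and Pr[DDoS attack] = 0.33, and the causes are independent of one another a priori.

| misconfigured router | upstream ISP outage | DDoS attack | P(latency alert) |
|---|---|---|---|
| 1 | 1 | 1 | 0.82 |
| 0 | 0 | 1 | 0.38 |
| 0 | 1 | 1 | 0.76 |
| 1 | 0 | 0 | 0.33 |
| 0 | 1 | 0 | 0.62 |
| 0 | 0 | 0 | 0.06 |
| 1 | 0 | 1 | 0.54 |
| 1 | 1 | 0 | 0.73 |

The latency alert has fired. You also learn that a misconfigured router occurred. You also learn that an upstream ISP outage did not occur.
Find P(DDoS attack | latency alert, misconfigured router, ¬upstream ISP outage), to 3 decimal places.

By total probability over both values of DDoS attack:
  P(latency alert | misconfigured router, ¬upstream ISP outage) = 0.33*0.67 + 0.54*0.33
        = 0.221100 + 0.178200 = 0.399300
Keeping only the DDoS attack-present terms gives 0.178200, so
  P(DDoS attack | latency alert, misconfigured router, ¬upstream ISP outage) = 0.178200 / 0.399300 ≈ 0.446

P(DDoS attack | latency alert, misconfigured router, ¬upstream ISP outage) ≈ 0.446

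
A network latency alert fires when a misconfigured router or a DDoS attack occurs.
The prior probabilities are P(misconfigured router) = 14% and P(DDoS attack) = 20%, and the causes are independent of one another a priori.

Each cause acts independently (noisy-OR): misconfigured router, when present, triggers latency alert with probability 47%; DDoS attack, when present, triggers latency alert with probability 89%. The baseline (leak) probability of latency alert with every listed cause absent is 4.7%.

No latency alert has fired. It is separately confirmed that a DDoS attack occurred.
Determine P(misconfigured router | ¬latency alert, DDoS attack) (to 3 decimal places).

P(misconfigured router | ¬latency alert, DDoS attack) ≈ 0.079

Under noisy-OR, P(latency alert | causes) = 1 − (1−0.047)·∏(1−qᵢ) over the active causes.
P(¬latency alert | DDoS attack) = 0.10483·0.86 + 0.05556·0.14 = 0.090154 + 0.007778 = 0.097932
The misconfigured router-present share is 0.05556·0.14 = 0.007778.
So P(misconfigured router | ¬latency alert, DDoS attack) = 0.007778/0.097932 ≈ 0.079.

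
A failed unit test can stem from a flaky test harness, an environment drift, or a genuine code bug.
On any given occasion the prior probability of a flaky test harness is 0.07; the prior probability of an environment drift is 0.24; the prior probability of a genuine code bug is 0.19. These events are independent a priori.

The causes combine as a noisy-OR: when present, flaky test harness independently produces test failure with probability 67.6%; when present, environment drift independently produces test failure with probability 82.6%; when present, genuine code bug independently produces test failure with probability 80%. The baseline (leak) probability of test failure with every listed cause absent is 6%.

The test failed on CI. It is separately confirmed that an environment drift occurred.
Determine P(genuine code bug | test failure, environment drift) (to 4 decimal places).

Under noisy-OR, P(test failure | causes) = 1 − (1−0.06)·∏(1−qᵢ) over the active causes.
Numerator (weight on configurations with genuine code bug): 0.170920 + 0.013159 = 0.184079
Denominator P(test failure | environment drift): 0.83644*0.93*0.81 + 0.967288*0.93*0.19 + 0.947007*0.07*0.81 + 0.989401*0.07*0.19 = 0.867864
P(genuine code bug | test failure, environment drift) = 0.184079/0.867864 ≈ 0.2121

P(genuine code bug | test failure, environment drift) ≈ 0.2121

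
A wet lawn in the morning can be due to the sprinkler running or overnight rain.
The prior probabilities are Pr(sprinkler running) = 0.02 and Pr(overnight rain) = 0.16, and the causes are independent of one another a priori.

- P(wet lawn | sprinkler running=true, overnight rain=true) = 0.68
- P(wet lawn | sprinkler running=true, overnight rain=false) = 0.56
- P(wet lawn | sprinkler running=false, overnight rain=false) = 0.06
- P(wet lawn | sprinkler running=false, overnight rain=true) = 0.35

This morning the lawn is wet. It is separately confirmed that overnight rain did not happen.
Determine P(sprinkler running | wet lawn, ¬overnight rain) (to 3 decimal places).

P(wet lawn | ¬overnight rain) = 0.06×0.98 + 0.56×0.02 = 0.058800 + 0.011200 = 0.070000
Of this, 0.011200 comes from 0.56×0.02 (the sprinkler running=true cases).
P(sprinkler running | wet lawn, ¬overnight rain) = 0.011200 / 0.070000 ≈ 0.160

P(sprinkler running | wet lawn, ¬overnight rain) ≈ 0.160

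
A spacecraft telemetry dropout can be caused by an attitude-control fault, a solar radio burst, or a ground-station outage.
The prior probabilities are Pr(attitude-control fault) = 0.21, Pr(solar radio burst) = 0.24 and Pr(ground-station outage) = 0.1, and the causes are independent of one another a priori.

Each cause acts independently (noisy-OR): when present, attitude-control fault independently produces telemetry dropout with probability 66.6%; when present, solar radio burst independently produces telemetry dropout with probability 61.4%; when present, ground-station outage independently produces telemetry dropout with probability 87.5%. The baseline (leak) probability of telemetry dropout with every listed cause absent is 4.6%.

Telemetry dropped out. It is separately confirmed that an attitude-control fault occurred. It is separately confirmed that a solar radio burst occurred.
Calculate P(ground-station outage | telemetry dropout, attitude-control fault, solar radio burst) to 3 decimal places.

Under noisy-OR, P(telemetry dropout | causes) = 1 − (1−0.046)·∏(1−qᵢ) over the active causes.
By total probability over both values of ground-station outage:
  P(telemetry dropout | attitude-control fault, solar radio burst) = 0.877007*0.9 + 0.984626*0.1
        = 0.789306 + 0.098463 = 0.887769
The terms with ground-station outage present sum to 0.098463, so
  P(ground-station outage | telemetry dropout, attitude-control fault, solar radio burst) = 0.098463 / 0.887769 ≈ 0.111

P(ground-station outage | telemetry dropout, attitude-control fault, solar radio burst) ≈ 0.111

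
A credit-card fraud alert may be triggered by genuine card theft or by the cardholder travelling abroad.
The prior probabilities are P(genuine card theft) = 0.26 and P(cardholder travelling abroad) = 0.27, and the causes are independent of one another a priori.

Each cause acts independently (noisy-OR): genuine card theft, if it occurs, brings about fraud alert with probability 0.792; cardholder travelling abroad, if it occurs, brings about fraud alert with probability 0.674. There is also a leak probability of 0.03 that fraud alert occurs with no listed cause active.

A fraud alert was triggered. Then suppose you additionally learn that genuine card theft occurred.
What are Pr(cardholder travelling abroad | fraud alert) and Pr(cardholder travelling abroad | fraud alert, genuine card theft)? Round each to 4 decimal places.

Pr(cardholder travelling abroad | fraud alert) ≈ 0.5466; Pr(cardholder travelling abroad | fraud alert, genuine card theft) ≈ 0.3021

Under noisy-OR, P(fraud alert | causes) = 1 − (1−0.03)·∏(1−qᵢ) over the active causes.
Numerator (weight on configurations with cardholder travelling abroad): 0.136619 + 0.065583 = 0.202202
The normalizing constant is 0.03*0.74*0.73 + 0.68378*0.74*0.27 + 0.79824*0.26*0.73 + 0.934226*0.26*0.27 = 0.369914
Posterior = 0.202202 / 0.369914 ≈ 0.5466

Now also conditioning on genuine card theft=true:
P(fraud alert | genuine card theft) = 0.79824×0.73 + 0.934226×0.27 = 0.582715 + 0.252241 = 0.834956
Of this, 0.252241 comes from 0.934226×0.27 (the cardholder travelling abroad=true cases).
So P(cardholder travelling abroad | fraud alert, genuine card theft) = 0.252241/0.834956 ≈ 0.3021.
Conditioning on genuine card theft lowers the posterior on cardholder travelling abroad: the classic explaining-away effect in a common-effect structure.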